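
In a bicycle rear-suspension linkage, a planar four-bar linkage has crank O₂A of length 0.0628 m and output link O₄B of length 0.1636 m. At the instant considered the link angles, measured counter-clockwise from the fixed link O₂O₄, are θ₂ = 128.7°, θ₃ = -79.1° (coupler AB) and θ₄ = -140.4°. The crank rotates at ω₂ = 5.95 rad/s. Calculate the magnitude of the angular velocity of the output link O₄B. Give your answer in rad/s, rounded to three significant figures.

ω₂ = 5.95 rad/s
Differentiating the loop-closure r₂e^{iθ₂}+r₃e^{iθ₃}=r₁+r₄e^{iθ₄} gives r₂ω₂e^{iθ₂}+r₃ω₃e^{iθ₃}=r₄ω₄e^{iθ₄}.
Eliminating the other unknown: ω₄ = r₂ω₂ sin(θ₂−θ₃) / [r₄ sin(θ₄−θ₃)].
Numerator sine = -0.46639; denominator sine = -0.87715.
Result = 0.0628·5.95·(-0.46639) / (0.1636·(-0.87715)) = +1.2144 rad/s; magnitude 1.2144 rad/s.

1.21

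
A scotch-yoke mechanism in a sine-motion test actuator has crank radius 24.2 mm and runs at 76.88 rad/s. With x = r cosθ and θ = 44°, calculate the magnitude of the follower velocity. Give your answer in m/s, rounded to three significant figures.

1.29

ω = 76.88 rad/s
x = r cosθ ⇒ ẋ = −rω sinθ.
|v| = rω|sinθ| = 0.0242·76.88·|sin 44°| = 1.2924 m/s.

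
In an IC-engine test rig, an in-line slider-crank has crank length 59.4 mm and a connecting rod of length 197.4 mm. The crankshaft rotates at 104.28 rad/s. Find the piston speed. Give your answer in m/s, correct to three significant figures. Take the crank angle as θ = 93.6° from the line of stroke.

6.06

ω = 104.3 rad/s
For an in-line slider-crank, x = r cosθ + √(L² − r² sin²θ), so v = −rω sinθ·[1 + r cosθ/√(L² − r² sin²θ)].
With r = 0.0594 m, L = 0.1974 m, θ = 93.6°: √(L² − r² sin²θ) = 0.18829 m.
v = −0.0594·104.3·0.99803·[1 + 0.0594·-0.06279/0.18829] = -6.0596 m/s.
|v| = 6.0596 m/s.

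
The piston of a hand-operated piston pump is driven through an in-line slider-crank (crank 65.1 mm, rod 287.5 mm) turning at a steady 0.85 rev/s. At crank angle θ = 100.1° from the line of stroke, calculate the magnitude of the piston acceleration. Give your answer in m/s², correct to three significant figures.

ω = 2π·0.85 = 5.341 rad/s
x(θ) = r cosθ + √(L² − r² sin²θ); with ω constant, a = ω²·d²x/dθ².
d²x/dθ² = −r cosθ − r²(cos2θ)/√u − r⁴ sin²2θ/(4u^{3/2}),  u = L² − r² sin²θ = 0.0785486 m².
Substituting r = 0.0651 m, L = 0.2875 m, θ = 100.1°: d²x/dθ² = +0.025583 m.
a = ω²·d²x/dθ² = (5.341)²·(+0.025583) = +0.72972 m/s²;  |a| = 0.72972 m/s².

0.730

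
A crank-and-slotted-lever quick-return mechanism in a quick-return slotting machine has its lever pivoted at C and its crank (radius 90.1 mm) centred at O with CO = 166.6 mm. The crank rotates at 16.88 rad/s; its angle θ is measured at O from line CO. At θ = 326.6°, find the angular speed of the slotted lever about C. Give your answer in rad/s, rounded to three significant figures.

5.72

ω = 16.88 rad/s
Crank pin A relative to C: A = (d + r cosθ, r sinθ); lever angle φ = atan2(r sinθ, d + r cosθ).
Differentiating tanφ: φ̇ = rω(d cosθ + r)/(d² + r² + 2dr cosθ).
d² + r² + 2dr cosθ = |CA|² = 0.0609368 m²;  d cosθ + r = +0.22919 m.
|ω_lever| = |0.0901·16.88·+0.22919| / 0.0609368 = 5.7201 rad/s.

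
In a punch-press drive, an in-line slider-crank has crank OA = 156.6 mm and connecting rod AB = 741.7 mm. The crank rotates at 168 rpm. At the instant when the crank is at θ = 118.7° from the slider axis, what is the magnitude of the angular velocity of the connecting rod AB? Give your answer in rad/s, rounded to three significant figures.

1.82

ω = 17.59 rad/s (converted from 168 rpm).
The rod makes angle φ with the slider axis where L sinφ = r sinθ; differentiating, L cosφ·φ̇ = r ω cosθ.
L cosφ = √(L² − r² sin²θ) = 0.72887 m.
|ω_rod| = r ω |cosθ| / √(L² − r² sin²θ) = 0.1566·17.59·0.48022/0.72887 = 1.8152 rad/s.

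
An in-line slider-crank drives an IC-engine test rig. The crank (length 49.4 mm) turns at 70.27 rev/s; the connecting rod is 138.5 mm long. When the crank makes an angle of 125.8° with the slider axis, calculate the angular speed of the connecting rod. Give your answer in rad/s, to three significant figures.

ω = 441.5 rad/s (converted from 70.27 rev/s).
The rod makes angle φ with the slider axis where L sinφ = r sinθ; differentiating, L cosφ·φ̇ = r ω cosθ.
L cosφ = √(L² − r² sin²θ) = 0.13258 m.
|ω_rod| = r ω |cosθ| / √(L² − r² sin²θ) = 0.0494·441.5·0.58496/0.13258 = 96.234 rad/s.

96.2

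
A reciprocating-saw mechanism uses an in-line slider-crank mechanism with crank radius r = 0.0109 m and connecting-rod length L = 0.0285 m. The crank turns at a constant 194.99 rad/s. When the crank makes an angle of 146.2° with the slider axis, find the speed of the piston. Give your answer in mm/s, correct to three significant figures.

798

ω = 195 rad/s
For an in-line slider-crank, x = r cosθ + √(L² − r² sin²θ), so v = −rω sinθ·[1 + r cosθ/√(L² − r² sin²θ)].
With r = 0.0109 m, L = 0.0285 m, θ = 146.2°: √(L² − r² sin²θ) = 0.027847 m.
v = −0.0109·195·0.55630·[1 + 0.0109·-0.83098/0.027847] = -0.79777 m/s.
|v| = 0.79777 m/s = 797.77 mm/s.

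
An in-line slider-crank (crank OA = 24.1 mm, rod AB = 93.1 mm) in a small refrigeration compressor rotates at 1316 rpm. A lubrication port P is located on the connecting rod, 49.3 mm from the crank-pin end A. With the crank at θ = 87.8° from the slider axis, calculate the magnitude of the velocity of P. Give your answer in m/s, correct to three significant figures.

3.34

ω = 137.8 rad/s.  Crank-pin speed |V_A| = rω = 3.3212 m/s, perpendicular to OA.
Rod angle: sinφ = −(r/L) sinθ ⇒ φ = -14.991°; ω_rod = −rω cosθ/√(L²−r²sin²θ) = -1.4177 rad/s.
V_P = V_A + ω_rod × AP, with AP = 0.0493 m along the rod.
Components: V_Px = −rω sinθ − a·ω_rod·sinφ = -3.3369 m/s;  V_Py = rω cosθ + a·ω_rod·cosφ = +0.059982 m/s.
|V_P| = √(V_Px² + V_Py²) = 3.3374 m/s.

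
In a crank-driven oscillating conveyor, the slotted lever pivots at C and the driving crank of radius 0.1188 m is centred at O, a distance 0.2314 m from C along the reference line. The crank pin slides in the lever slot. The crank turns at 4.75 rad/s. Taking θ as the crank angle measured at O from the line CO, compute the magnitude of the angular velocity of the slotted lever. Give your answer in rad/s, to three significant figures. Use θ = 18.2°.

1.59

ω = 4.75 rad/s
Crank pin A relative to C: A = (d + r cosθ, r sinθ); lever angle φ = atan2(r sinθ, d + r cosθ).
Differentiating tanφ: φ̇ = rω(d cosθ + r)/(d² + r² + 2dr cosθ).
d² + r² + 2dr cosθ = |CA|² = 0.119889 m²;  d cosθ + r = +0.33862 m.
|ω_lever| = |0.1188·4.75·+0.33862| / 0.119889 = 1.5938 rad/s.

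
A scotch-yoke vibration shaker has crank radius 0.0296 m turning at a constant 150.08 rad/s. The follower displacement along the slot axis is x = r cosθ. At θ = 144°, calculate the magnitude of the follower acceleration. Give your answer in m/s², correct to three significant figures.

ω = 150.1 rad/s
x = r cosθ ⇒ ẍ = −rω² cosθ (ω constant).
|a| = rω²|cosθ| = 0.0296·(150.1)²·|cos 144°| = 539.38 m/s².

539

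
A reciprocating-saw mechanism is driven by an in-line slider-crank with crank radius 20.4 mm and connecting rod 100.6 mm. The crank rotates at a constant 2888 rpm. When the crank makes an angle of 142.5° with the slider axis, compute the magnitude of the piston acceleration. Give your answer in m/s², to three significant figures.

ω = 2π·2888/60 = 302.4 rad/s
x(θ) = r cosθ + √(L² − r² sin²θ); with ω constant, a = ω²·d²x/dθ².
d²x/dθ² = −r cosθ − r²(cos2θ)/√u − r⁴ sin²2θ/(4u^{3/2}),  u = L² − r² sin²θ = 0.00996614 m².
Substituting r = 0.0204 m, L = 0.1006 m, θ = 142.5°: d²x/dθ² = +0.015065 m.
a = ω²·d²x/dθ² = (302.4)²·(+0.015065) = +1377.9 m/s²;  |a| = 1377.9 m/s².

1380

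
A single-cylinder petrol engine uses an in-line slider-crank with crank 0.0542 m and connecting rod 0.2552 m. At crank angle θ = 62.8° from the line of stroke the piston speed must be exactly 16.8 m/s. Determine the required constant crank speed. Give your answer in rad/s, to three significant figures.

317

For an in-line slider-crank, |v_piston| = rω|sinθ|·[1 + r cosθ/√(L² − r² sin²θ)].
With r = 0.0542 m, L = 0.2552 m, θ = 62.8°: the bracketed kinematic factor |dx/dθ| = 0.052972 m.
ω = v/|dx/dθ| = 16.8/0.052972 = 317.15 rad/s.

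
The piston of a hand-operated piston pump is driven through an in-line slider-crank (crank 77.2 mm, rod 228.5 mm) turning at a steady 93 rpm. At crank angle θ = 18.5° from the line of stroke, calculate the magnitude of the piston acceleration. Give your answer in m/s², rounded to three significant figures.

8.96

ω = 2π·93/60 = 9.739 rad/s
x(θ) = r cosθ + √(L² − r² sin²θ); with ω constant, a = ω²·d²x/dθ².
d²x/dθ² = −r cosθ − r²(cos2θ)/√u − r⁴ sin²2θ/(4u^{3/2}),  u = L² − r² sin²θ = 0.0516122 m².
Substituting r = 0.0772 m, L = 0.2285 m, θ = 18.5°: d²x/dθ² = -0.094436 m.
a = ω²·d²x/dθ² = (9.739)²·(-0.094436) = -8.957 m/s²;  |a| = 8.957 m/s².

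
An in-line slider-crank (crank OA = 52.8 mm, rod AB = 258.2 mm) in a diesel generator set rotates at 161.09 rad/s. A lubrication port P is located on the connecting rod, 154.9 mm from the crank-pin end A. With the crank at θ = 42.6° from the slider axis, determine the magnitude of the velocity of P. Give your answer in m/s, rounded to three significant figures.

6.76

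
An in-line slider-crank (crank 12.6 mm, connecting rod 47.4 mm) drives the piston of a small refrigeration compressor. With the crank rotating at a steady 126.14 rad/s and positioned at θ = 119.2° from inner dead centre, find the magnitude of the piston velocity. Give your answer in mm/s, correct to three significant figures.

1200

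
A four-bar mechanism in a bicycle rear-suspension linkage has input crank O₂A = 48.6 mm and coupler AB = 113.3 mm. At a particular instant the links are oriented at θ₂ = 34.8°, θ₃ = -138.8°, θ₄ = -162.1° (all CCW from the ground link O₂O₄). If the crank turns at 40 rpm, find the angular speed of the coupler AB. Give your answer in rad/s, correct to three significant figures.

ω₂ = 4.189 rad/s (from 40 rpm).
Differentiating the loop-closure r₂e^{iθ₂}+r₃e^{iθ₃}=r₁+r₄e^{iθ₄} gives r₂ω₂e^{iθ₂}+r₃ω₃e^{iθ₃}=r₄ω₄e^{iθ₄}.
Eliminating the other unknown: ω₃ = r₂ω₂ sin(θ₄−θ₂) / [r₃ sin(θ₃−θ₄)].
Numerator sine = +0.29070; denominator sine = +0.39555.
Result = 0.0486·4.189·(+0.29070) / (0.1133·(+0.39555)) = +1.3205 rad/s; magnitude 1.3205 rad/s.

1.32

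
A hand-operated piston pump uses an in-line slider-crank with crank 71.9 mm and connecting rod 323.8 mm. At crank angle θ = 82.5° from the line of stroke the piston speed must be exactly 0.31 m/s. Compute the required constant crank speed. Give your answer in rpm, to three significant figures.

40.3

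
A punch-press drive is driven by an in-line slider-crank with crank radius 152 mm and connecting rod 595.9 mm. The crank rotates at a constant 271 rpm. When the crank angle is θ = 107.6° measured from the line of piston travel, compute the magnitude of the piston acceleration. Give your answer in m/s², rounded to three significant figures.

63.1

ω = 2π·271/60 = 28.38 rad/s
x(θ) = r cosθ + √(L² − r² sin²θ); with ω constant, a = ω²·d²x/dθ².
d²x/dθ² = −r cosθ − r²(cos2θ)/√u − r⁴ sin²2θ/(4u^{3/2}),  u = L² − r² sin²θ = 0.334105 m².
Substituting r = 0.152 m, L = 0.5959 m, θ = 107.6°: d²x/dθ² = +0.078393 m.
a = ω²·d²x/dθ² = (28.38)²·(+0.078393) = +63.135 m/s²;  |a| = 63.135 m/s².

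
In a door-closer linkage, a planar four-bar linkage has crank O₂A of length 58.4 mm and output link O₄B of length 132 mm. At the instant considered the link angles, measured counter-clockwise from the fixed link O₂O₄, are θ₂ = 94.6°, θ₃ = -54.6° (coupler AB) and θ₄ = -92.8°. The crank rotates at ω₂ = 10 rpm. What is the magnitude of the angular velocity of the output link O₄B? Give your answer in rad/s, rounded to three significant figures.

0.384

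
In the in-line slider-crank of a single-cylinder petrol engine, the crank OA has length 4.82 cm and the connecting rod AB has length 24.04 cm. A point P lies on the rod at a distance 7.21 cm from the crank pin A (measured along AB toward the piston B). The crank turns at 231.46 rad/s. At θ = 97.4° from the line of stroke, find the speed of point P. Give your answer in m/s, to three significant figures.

ω = 231.5 rad/s.  Crank-pin speed |V_A| = rω = 11.156 m/s, perpendicular to OA.
Rod angle: sinφ = −(r/L) sinθ ⇒ φ = -11.469°; ω_rod = −rω cosθ/√(L²−r²sin²θ) = +6.0989 rad/s.
V_P = V_A + ω_rod × AP, with AP = 0.0721 m along the rod.
Components: V_Px = −rω sinθ − a·ω_rod·sinφ = -10.976 m/s;  V_Py = rω cosθ + a·ω_rod·cosφ = -1.0059 m/s.
|V_P| = √(V_Px² + V_Py²) = 11.022 m/s.

11.0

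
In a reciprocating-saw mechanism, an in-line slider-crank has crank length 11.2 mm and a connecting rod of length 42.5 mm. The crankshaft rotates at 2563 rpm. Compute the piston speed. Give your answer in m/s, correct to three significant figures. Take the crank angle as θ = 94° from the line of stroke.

2.94

ω = 2π·2563/60 = 268.4 rad/s
For an in-line slider-crank, x = r cosθ + √(L² − r² sin²θ), so v = −rω sinθ·[1 + r cosθ/√(L² − r² sin²θ)].
With r = 0.0112 m, L = 0.0425 m, θ = 94°: √(L² − r² sin²θ) = 0.041005 m.
v = −0.0112·268.4·0.99756·[1 + 0.0112·-0.06976/0.041005] = -2.9416 m/s.
|v| = 2.9416 m/s.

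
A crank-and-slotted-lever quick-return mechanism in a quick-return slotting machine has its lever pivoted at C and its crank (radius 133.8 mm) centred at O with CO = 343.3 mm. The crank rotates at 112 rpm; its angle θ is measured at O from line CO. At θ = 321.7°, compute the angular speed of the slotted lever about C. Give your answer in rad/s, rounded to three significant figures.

3.04

ω = 11.73 rad/s (from 112 rpm).
Crank pin A relative to C: A = (d + r cosθ, r sinθ); lever angle φ = atan2(r sinθ, d + r cosθ).
Differentiating tanφ: φ̇ = rω(d cosθ + r)/(d² + r² + 2dr cosθ).
d² + r² + 2dr cosθ = |CA|² = 0.207852 m²;  d cosθ + r = +0.40321 m.
|ω_lever| = |0.1338·11.73·+0.40321| / 0.207852 = 3.0443 rad/s.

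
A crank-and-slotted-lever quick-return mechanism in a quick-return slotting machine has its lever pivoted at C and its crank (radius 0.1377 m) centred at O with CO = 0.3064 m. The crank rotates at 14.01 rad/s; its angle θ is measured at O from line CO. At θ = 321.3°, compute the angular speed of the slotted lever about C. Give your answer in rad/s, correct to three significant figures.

4.07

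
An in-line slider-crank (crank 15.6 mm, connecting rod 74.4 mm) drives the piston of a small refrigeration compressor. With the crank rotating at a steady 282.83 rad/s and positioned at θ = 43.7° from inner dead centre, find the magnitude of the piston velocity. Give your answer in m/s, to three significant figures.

ω = 282.8 rad/s
For an in-line slider-crank, x = r cosθ + √(L² − r² sin²θ), so v = −rω sinθ·[1 + r cosθ/√(L² − r² sin²θ)].
With r = 0.0156 m, L = 0.0744 m, θ = 43.7°: √(L² − r² sin²θ) = 0.073615 m.
v = −0.0156·282.8·0.69088·[1 + 0.0156·0.72297/0.073615] = -3.5153 m/s.
|v| = 3.5153 m/s.

3.52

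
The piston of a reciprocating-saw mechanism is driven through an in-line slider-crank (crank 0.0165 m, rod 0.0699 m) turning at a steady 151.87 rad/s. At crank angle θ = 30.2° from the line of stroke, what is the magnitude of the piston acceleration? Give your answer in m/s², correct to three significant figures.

375

ω = 151.9 rad/s
x(θ) = r cosθ + √(L² − r² sin²θ); with ω constant, a = ω²·d²x/dθ².
d²x/dθ² = −r cosθ − r²(cos2θ)/√u − r⁴ sin²2θ/(4u^{3/2}),  u = L² − r² sin²θ = 0.00481712 m².
Substituting r = 0.0165 m, L = 0.0699 m, θ = 30.2°: d²x/dθ² = -0.01624 m.
a = ω²·d²x/dθ² = (151.9)²·(-0.01624) = -374.57 m/s²;  |a| = 374.57 m/s².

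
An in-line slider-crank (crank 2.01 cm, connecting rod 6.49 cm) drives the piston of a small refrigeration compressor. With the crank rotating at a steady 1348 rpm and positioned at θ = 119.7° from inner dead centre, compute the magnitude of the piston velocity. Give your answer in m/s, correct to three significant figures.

2.07

ω = 2π·1348/60 = 141.2 rad/s
For an in-line slider-crank, x = r cosθ + √(L² − r² sin²θ), so v = −rω sinθ·[1 + r cosθ/√(L² − r² sin²θ)].
With r = 0.0201 m, L = 0.0649 m, θ = 119.7°: √(L² − r² sin²θ) = 0.062507 m.
v = −0.0201·141.2·0.86863·[1 + 0.0201·-0.49546/0.062507] = -2.072 m/s.
|v| = 2.072 m/s.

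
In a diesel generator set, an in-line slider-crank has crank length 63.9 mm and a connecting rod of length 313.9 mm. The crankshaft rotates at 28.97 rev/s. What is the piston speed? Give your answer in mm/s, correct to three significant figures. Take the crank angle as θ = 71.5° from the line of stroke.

ω = 2π·29 = 182 rad/s
For an in-line slider-crank, x = r cosθ + √(L² − r² sin²θ), so v = −rω sinθ·[1 + r cosθ/√(L² − r² sin²θ)].
With r = 0.0639 m, L = 0.3139 m, θ = 71.5°: √(L² − r² sin²θ) = 0.308 m.
v = −0.0639·182·0.94832·[1 + 0.0639·0.31730/0.308] = -11.756 m/s.
|v| = 11.756 m/s = 11756 mm/s.

11800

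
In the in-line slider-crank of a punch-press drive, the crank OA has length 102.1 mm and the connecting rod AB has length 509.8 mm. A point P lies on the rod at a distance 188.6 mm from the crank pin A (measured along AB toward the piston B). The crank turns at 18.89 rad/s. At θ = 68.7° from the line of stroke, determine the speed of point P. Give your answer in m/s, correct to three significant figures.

1.90

ω = 18.89 rad/s.  Crank-pin speed |V_A| = rω = 1.9287 m/s, perpendicular to OA.
Rod angle: sinφ = −(r/L) sinθ ⇒ φ = -10.754°; ω_rod = −rω cosθ/√(L²−r²sin²θ) = -1.3988 rad/s.
V_P = V_A + ω_rod × AP, with AP = 0.1886 m along the rod.
Components: V_Px = −rω sinθ − a·ω_rod·sinφ = -1.8462 m/s;  V_Py = rω cosθ + a·ω_rod·cosφ = +0.44141 m/s.
|V_P| = √(V_Px² + V_Py²) = 1.8982 m/s.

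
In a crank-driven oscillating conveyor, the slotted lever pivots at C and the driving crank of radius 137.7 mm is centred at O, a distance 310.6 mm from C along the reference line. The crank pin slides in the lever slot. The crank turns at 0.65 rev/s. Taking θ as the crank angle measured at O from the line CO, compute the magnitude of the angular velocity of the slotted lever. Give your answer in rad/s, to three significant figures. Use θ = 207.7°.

ω = 4.084 rad/s (from 0.65 rev/s).
Crank pin A relative to C: A = (d + r cosθ, r sinθ); lever angle φ = atan2(r sinθ, d + r cosθ).
Differentiating tanφ: φ̇ = rω(d cosθ + r)/(d² + r² + 2dr cosθ).
d² + r² + 2dr cosθ = |CA|² = 0.0396978 m²;  d cosθ + r = -0.1373 m.
|ω_lever| = |0.1377·4.084·-0.1373| / 0.0396978 = 1.9451 rad/s.

1.95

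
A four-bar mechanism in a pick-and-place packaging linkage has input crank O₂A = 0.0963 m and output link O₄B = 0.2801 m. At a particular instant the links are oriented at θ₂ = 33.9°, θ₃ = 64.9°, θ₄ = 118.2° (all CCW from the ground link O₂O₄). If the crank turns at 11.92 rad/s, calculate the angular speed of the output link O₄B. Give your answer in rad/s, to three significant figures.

2.63

ω₂ = 11.92 rad/s
Differentiating the loop-closure r₂e^{iθ₂}+r₃e^{iθ₃}=r₁+r₄e^{iθ₄} gives r₂ω₂e^{iθ₂}+r₃ω₃e^{iθ₃}=r₄ω₄e^{iθ₄}.
Eliminating the other unknown: ω₄ = r₂ω₂ sin(θ₂−θ₃) / [r₄ sin(θ₄−θ₃)].
Numerator sine = -0.51504; denominator sine = +0.80178.
Result = 0.0963·11.92·(-0.51504) / (0.2801·(+0.80178)) = -2.6325 rad/s; magnitude 2.6325 rad/s.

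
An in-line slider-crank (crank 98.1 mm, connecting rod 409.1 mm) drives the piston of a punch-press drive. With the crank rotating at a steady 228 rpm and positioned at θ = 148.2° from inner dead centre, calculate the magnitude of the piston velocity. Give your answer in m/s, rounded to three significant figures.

0.981

ω = 2π·228/60 = 23.88 rad/s
For an in-line slider-crank, x = r cosθ + √(L² − r² sin²θ), so v = −rω sinθ·[1 + r cosθ/√(L² − r² sin²θ)].
With r = 0.0981 m, L = 0.4091 m, θ = 148.2°: √(L² − r² sin²θ) = 0.40582 m.
v = −0.0981·23.88·0.52696·[1 + 0.0981·-0.84989/0.40582] = -0.98069 m/s.
|v| = 0.98069 m/s.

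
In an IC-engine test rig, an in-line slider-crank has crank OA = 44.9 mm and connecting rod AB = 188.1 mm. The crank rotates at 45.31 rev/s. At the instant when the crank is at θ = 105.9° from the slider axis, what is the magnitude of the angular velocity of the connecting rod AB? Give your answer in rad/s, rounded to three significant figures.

19.1

ω = 284.7 rad/s (converted from 45.31 rev/s).
The rod makes angle φ with the slider axis where L sinφ = r sinθ; differentiating, L cosφ·φ̇ = r ω cosθ.
L cosφ = √(L² − r² sin²θ) = 0.18308 m.
|ω_rod| = r ω |cosθ| / √(L² − r² sin²θ) = 0.0449·284.7·0.27396/0.18308 = 19.128 rad/s.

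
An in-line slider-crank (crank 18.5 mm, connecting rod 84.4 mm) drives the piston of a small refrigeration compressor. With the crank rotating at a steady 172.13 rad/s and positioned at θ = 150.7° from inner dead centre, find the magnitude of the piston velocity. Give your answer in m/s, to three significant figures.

ω = 172.1 rad/s
For an in-line slider-crank, x = r cosθ + √(L² − r² sin²θ), so v = −rω sinθ·[1 + r cosθ/√(L² − r² sin²θ)].
With r = 0.0185 m, L = 0.0844 m, θ = 150.7°: √(L² − r² sin²θ) = 0.083913 m.
v = −0.0185·172.1·0.48938·[1 + 0.0185·-0.87207/0.083913] = -1.2588 m/s.
|v| = 1.2588 m/s.

1.26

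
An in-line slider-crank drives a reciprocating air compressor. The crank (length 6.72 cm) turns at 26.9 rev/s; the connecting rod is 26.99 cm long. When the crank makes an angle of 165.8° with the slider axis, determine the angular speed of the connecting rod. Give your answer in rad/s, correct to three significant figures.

40.9

ω = 169 rad/s (converted from 26.9 rev/s).
The rod makes angle φ with the slider axis where L sinφ = r sinθ; differentiating, L cosφ·φ̇ = r ω cosθ.
L cosφ = √(L² − r² sin²θ) = 0.2694 m.
|ω_rod| = r ω |cosθ| / √(L² − r² sin²θ) = 0.0672·169·0.96945/0.2694 = 40.873 rad/s.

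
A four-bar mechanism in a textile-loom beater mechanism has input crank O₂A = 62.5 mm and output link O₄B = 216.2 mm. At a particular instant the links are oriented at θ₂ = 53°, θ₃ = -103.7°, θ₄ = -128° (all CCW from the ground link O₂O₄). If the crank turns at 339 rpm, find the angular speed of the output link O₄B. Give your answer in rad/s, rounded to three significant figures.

9.86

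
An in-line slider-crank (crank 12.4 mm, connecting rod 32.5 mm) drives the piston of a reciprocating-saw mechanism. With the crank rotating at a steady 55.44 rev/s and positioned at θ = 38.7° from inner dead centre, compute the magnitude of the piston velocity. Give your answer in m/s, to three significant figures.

ω = 2π·55.4 = 348.3 rad/s
For an in-line slider-crank, x = r cosθ + √(L² − r² sin²θ), so v = −rω sinθ·[1 + r cosθ/√(L² − r² sin²θ)].
With r = 0.0124 m, L = 0.0325 m, θ = 38.7°: √(L² − r² sin²θ) = 0.031562 m.
v = −0.0124·348.3·0.62524·[1 + 0.0124·0.78043/0.031562] = -3.5288 m/s.
|v| = 3.5288 m/s.

3.53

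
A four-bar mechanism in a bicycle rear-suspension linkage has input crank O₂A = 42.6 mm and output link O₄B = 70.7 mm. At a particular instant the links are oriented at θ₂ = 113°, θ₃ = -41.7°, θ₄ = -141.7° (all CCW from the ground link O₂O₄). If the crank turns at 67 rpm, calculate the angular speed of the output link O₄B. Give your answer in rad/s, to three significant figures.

ω₂ = 7.016 rad/s (from 67 rpm).
Differentiating the loop-closure r₂e^{iθ₂}+r₃e^{iθ₃}=r₁+r₄e^{iθ₄} gives r₂ω₂e^{iθ₂}+r₃ω₃e^{iθ₃}=r₄ω₄e^{iθ₄}.
Eliminating the other unknown: ω₄ = r₂ω₂ sin(θ₂−θ₃) / [r₄ sin(θ₄−θ₃)].
Numerator sine = +0.42736; denominator sine = -0.98481.
Result = 0.0426·7.016·(+0.42736) / (0.0707·(-0.98481)) = -1.8346 rad/s; magnitude 1.8346 rad/s.

1.83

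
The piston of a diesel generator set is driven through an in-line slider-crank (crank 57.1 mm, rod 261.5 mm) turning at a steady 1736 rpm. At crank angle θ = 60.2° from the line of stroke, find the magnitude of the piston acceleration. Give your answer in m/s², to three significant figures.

729

ω = 2π·1736/60 = 181.8 rad/s
x(θ) = r cosθ + √(L² − r² sin²θ); with ω constant, a = ω²·d²x/dθ².
d²x/dθ² = −r cosθ − r²(cos2θ)/√u − r⁴ sin²2θ/(4u^{3/2}),  u = L² − r² sin²θ = 0.0659271 m².
Substituting r = 0.0571 m, L = 0.2615 m, θ = 60.2°: d²x/dθ² = -0.022068 m.
a = ω²·d²x/dθ² = (181.8)²·(-0.022068) = -729.33 m/s²;  |a| = 729.33 m/s².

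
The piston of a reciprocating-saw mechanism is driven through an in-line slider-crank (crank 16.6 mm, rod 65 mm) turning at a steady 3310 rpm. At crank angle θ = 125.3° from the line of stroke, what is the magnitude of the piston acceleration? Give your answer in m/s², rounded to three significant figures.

ω = 2π·3310/60 = 346.6 rad/s
x(θ) = r cosθ + √(L² − r² sin²θ); with ω constant, a = ω²·d²x/dθ².
d²x/dθ² = −r cosθ − r²(cos2θ)/√u − r⁴ sin²2θ/(4u^{3/2}),  u = L² − r² sin²θ = 0.00404145 m².
Substituting r = 0.0166 m, L = 0.065 m, θ = 125.3°: d²x/dθ² = +0.010966 m.
a = ω²·d²x/dθ² = (346.6)²·(+0.010966) = +1317.6 m/s²;  |a| = 1317.6 m/s².

1320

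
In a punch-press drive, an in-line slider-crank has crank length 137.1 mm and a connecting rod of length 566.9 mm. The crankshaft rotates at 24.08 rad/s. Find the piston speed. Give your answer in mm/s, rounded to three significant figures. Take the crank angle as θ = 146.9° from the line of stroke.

1430

ω = 24.08 rad/s
For an in-line slider-crank, x = r cosθ + √(L² − r² sin²θ), so v = −rω sinθ·[1 + r cosθ/√(L² − r² sin²θ)].
With r = 0.1371 m, L = 0.5669 m, θ = 146.9°: √(L² − r² sin²θ) = 0.56193 m.
v = −0.1371·24.08·0.54610·[1 + 0.1371·-0.83772/0.56193] = -1.4344 m/s.
|v| = 1.4344 m/s = 1434.4 mm/s.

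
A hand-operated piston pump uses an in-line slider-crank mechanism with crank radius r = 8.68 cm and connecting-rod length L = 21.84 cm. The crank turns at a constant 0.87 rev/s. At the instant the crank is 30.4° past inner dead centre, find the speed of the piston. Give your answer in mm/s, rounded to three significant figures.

ω = 2π·0.87 = 5.466 rad/s
For an in-line slider-crank, x = r cosθ + √(L² − r² sin²θ), so v = −rω sinθ·[1 + r cosθ/√(L² − r² sin²θ)].
With r = 0.0868 m, L = 0.2184 m, θ = 30.4°: √(L² − r² sin²θ) = 0.21394 m.
v = −0.0868·5.466·0.50603·[1 + 0.0868·0.86251/0.21394] = -0.32413 m/s.
|v| = 0.32413 m/s = 324.13 mm/s.

324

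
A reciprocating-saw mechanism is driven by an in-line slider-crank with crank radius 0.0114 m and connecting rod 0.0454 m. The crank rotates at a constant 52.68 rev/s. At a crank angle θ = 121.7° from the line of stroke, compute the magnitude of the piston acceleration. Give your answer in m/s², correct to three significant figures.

ω = 2π·52.7 = 331 rad/s
x(θ) = r cosθ + √(L² − r² sin²θ); with ω constant, a = ω²·d²x/dθ².
d²x/dθ² = −r cosθ − r²(cos2θ)/√u − r⁴ sin²2θ/(4u^{3/2}),  u = L² − r² sin²θ = 0.00196708 m².
Substituting r = 0.0114 m, L = 0.0454 m, θ = 121.7°: d²x/dθ² = +0.0072637 m.
a = ω²·d²x/dθ² = (331)²·(+0.0072637) = +795.81 m/s²;  |a| = 795.81 m/s².

796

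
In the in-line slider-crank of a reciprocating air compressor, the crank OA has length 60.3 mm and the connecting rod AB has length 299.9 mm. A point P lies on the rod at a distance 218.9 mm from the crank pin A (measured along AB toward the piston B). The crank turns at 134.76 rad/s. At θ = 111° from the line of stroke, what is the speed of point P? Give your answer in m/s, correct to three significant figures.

7.22

ω = 134.8 rad/s.  Crank-pin speed |V_A| = rω = 8.126 m/s, perpendicular to OA.
Rod angle: sinφ = −(r/L) sinθ ⇒ φ = -10.819°; ω_rod = −rω cosθ/√(L²−r²sin²θ) = +9.886 rad/s.
V_P = V_A + ω_rod × AP, with AP = 0.2189 m along the rod.
Components: V_Px = −rω sinθ − a·ω_rod·sinφ = -7.1801 m/s;  V_Py = rω cosθ + a·ω_rod·cosφ = -0.78653 m/s.
|V_P| = √(V_Px² + V_Py²) = 7.223 m/s.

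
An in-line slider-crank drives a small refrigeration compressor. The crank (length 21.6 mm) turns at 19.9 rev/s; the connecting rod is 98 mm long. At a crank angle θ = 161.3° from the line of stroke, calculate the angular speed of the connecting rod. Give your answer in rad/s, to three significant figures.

ω = 125 rad/s (converted from 19.9 rev/s).
The rod makes angle φ with the slider axis where L sinφ = r sinθ; differentiating, L cosφ·φ̇ = r ω cosθ.
L cosφ = √(L² − r² sin²θ) = 0.097755 m.
|ω_rod| = r ω |cosθ| / √(L² − r² sin²θ) = 0.0216·125·0.94721/0.097755 = 26.169 rad/s.

26.2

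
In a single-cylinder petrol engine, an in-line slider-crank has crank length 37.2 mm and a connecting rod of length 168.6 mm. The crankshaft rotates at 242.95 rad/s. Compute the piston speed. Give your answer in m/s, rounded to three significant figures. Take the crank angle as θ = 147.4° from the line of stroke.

ω = 242.9 rad/s
For an in-line slider-crank, x = r cosθ + √(L² − r² sin²θ), so v = −rω sinθ·[1 + r cosθ/√(L² − r² sin²θ)].
With r = 0.0372 m, L = 0.1686 m, θ = 147.4°: √(L² − r² sin²θ) = 0.1674 m.
v = −0.0372·242.9·0.53877·[1 + 0.0372·-0.84245/0.1674] = -3.9577 m/s.
|v| = 3.9577 m/s.

3.96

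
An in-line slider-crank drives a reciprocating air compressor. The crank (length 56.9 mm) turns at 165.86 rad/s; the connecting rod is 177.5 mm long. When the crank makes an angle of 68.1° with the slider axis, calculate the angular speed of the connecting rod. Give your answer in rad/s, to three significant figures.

20.8

ω = 165.9 rad/s
The rod makes angle φ with the slider axis where L sinφ = r sinθ; differentiating, L cosφ·φ̇ = r ω cosθ.
L cosφ = √(L² − r² sin²θ) = 0.16947 m.
|ω_rod| = r ω |cosθ| / √(L² − r² sin²θ) = 0.0569·165.9·0.37299/0.16947 = 20.771 rad/s.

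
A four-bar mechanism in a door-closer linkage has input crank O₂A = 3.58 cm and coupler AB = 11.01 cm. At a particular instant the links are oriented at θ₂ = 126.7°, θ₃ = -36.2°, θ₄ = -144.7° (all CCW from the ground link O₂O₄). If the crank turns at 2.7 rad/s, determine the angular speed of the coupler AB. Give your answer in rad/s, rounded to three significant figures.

0.925

ω₂ = 2.7 rad/s
Differentiating the loop-closure r₂e^{iθ₂}+r₃e^{iθ₃}=r₁+r₄e^{iθ₄} gives r₂ω₂e^{iθ₂}+r₃ω₃e^{iθ₃}=r₄ω₄e^{iθ₄}.
Eliminating the other unknown: ω₃ = r₂ω₂ sin(θ₄−θ₂) / [r₃ sin(θ₃−θ₄)].
Numerator sine = +0.99970; denominator sine = +0.94832.
Result = 0.0358·2.7·(+0.99970) / (0.1101·(+0.94832)) = +0.92549 rad/s; magnitude 0.92549 rad/s.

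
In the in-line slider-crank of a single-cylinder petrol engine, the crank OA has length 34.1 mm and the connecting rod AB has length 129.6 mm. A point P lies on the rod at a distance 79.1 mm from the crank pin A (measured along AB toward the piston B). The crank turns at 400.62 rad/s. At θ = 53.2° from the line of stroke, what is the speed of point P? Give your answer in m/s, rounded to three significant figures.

ω = 400.6 rad/s.  Crank-pin speed |V_A| = rω = 13.661 m/s, perpendicular to OA.
Rod angle: sinφ = −(r/L) sinθ ⇒ φ = -12.163°; ω_rod = −rω cosθ/√(L²−r²sin²θ) = -64.593 rad/s.
V_P = V_A + ω_rod × AP, with AP = 0.0791 m along the rod.
Components: V_Px = −rω sinθ − a·ω_rod·sinφ = -12.015 m/s;  V_Py = rω cosθ + a·ω_rod·cosφ = +3.1887 m/s.
|V_P| = √(V_Px² + V_Py²) = 12.431 m/s.

12.4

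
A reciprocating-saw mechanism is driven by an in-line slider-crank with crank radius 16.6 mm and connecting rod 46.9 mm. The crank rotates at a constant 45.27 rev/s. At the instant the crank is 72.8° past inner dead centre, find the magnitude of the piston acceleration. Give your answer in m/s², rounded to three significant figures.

13.9

ω = 2π·45.3 = 284.4 rad/s
x(θ) = r cosθ + √(L² − r² sin²θ); with ω constant, a = ω²·d²x/dθ².
d²x/dθ² = −r cosθ − r²(cos2θ)/√u − r⁴ sin²2θ/(4u^{3/2}),  u = L² − r² sin²θ = 0.00194815 m².
Substituting r = 0.0166 m, L = 0.0469 m, θ = 72.8°: d²x/dθ² = +0.00017211 m.
a = ω²·d²x/dθ² = (284.4)²·(+0.00017211) = +13.924 m/s²;  |a| = 13.924 m/s².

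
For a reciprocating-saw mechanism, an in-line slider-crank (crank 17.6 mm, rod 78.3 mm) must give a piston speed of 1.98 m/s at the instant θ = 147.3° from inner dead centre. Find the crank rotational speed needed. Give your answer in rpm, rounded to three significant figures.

For an in-line slider-crank, |v_piston| = rω|sinθ|·[1 + r cosθ/√(L² − r² sin²θ)].
With r = 0.0176 m, L = 0.0783 m, θ = 147.3°: the bracketed kinematic factor |dx/dθ| = 0.0076963 m.
ω = v/|dx/dθ| = 1.98/0.0076963 = 257.27 rad/s.
N = 60ω/(2π) = 2456.7 rpm.

2460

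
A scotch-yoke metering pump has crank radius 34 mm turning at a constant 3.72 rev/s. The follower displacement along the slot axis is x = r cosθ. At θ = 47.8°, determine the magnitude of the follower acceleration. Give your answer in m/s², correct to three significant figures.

ω = 23.37 rad/s (from 3.72 rev/s).
x = r cosθ ⇒ ẍ = −rω² cosθ (ω constant).
|a| = rω²|cosθ| = 0.034·(23.37)²·|cos 47.8°| = 12.477 m/s².

12.5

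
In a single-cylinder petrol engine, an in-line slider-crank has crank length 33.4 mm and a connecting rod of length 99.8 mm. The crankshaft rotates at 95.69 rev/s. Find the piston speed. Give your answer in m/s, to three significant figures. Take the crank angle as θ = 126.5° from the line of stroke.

ω = 2π·95.7 = 601.2 rad/s
For an in-line slider-crank, x = r cosθ + √(L² − r² sin²θ), so v = −rω sinθ·[1 + r cosθ/√(L² − r² sin²θ)].
With r = 0.0334 m, L = 0.0998 m, θ = 126.5°: √(L² − r² sin²θ) = 0.096121 m.
v = −0.0334·601.2·0.80386·[1 + 0.0334·-0.59482/0.096121] = -12.806 m/s.
|v| = 12.806 m/s.

12.8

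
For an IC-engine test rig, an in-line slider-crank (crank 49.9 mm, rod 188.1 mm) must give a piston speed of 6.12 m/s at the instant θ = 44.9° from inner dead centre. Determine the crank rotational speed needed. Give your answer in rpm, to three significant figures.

For an in-line slider-crank, |v_piston| = rω|sinθ|·[1 + r cosθ/√(L² − r² sin²θ)].
With r = 0.0499 m, L = 0.1881 m, θ = 44.9°: the bracketed kinematic factor |dx/dθ| = 0.041961 m.
ω = v/|dx/dθ| = 6.12/0.041961 = 145.85 rad/s.
N = 60ω/(2π) = 1392.8 rpm.

1390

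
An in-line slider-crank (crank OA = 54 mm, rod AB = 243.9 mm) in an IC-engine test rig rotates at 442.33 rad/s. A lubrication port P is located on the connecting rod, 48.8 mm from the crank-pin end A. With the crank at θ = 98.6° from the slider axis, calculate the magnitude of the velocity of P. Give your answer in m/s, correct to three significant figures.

ω = 442.3 rad/s.  Crank-pin speed |V_A| = rω = 23.886 m/s, perpendicular to OA.
Rod angle: sinφ = −(r/L) sinθ ⇒ φ = -12.645°; ω_rod = −rω cosθ/√(L²−r²sin²θ) = +15.008 rad/s.
V_P = V_A + ω_rod × AP, with AP = 0.0488 m along the rod.
Components: V_Px = −rω sinθ − a·ω_rod·sinφ = -23.457 m/s;  V_Py = rω cosθ + a·ω_rod·cosφ = -2.8571 m/s.
|V_P| = √(V_Px² + V_Py²) = 23.63 m/s.

23.6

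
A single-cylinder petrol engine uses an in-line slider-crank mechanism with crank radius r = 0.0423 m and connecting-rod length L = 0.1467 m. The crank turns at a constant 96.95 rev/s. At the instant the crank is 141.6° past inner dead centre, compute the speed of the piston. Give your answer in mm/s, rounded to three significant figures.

12300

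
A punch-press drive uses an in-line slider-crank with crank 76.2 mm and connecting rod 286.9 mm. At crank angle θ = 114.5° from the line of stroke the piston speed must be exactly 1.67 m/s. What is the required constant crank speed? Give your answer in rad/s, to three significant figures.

For an in-line slider-crank, |v_piston| = rω|sinθ|·[1 + r cosθ/√(L² − r² sin²θ)].
With r = 0.0762 m, L = 0.2869 m, θ = 114.5°: the bracketed kinematic factor |dx/dθ| = 0.061469 m.
ω = v/|dx/dθ| = 1.67/0.061469 = 27.168 rad/s.

27.2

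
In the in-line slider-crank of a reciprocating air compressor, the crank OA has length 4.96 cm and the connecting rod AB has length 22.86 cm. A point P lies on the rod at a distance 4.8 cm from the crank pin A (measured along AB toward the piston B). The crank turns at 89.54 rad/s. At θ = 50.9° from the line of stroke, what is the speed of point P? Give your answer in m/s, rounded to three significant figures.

ω = 89.54 rad/s.  Crank-pin speed |V_A| = rω = 4.4412 m/s, perpendicular to OA.
Rod angle: sinφ = −(r/L) sinθ ⇒ φ = -9.694°; ω_rod = −rω cosθ/√(L²−r²sin²θ) = -12.43 rad/s.
V_P = V_A + ω_rod × AP, with AP = 0.048 m along the rod.
Components: V_Px = −rω sinθ − a·ω_rod·sinφ = -3.547 m/s;  V_Py = rω cosθ + a·ω_rod·cosφ = +2.2128 m/s.
|V_P| = √(V_Px² + V_Py²) = 4.1807 m/s.

4.18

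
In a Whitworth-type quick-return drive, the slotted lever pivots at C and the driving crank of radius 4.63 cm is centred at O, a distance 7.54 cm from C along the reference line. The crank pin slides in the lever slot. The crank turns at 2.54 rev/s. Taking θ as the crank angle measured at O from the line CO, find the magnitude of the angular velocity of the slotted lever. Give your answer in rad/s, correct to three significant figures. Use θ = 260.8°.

ω = 15.96 rad/s (from 2.54 rev/s).
Crank pin A relative to C: A = (d + r cosθ, r sinθ); lever angle φ = atan2(r sinθ, d + r cosθ).
Differentiating tanφ: φ̇ = rω(d cosθ + r)/(d² + r² + 2dr cosθ).
d² + r² + 2dr cosθ = |CA|² = 0.00671255 m²;  d cosθ + r = +0.034245 m.
|ω_lever| = |0.0463·15.96·+0.034245| / 0.00671255 = 3.7697 rad/s.

3.77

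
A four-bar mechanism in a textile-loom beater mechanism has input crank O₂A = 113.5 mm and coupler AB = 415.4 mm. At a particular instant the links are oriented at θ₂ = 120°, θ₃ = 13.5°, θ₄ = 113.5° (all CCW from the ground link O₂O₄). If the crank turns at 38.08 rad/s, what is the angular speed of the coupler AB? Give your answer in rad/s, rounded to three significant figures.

1.20

ω₂ = 38.08 rad/s
Differentiating the loop-closure r₂e^{iθ₂}+r₃e^{iθ₃}=r₁+r₄e^{iθ₄} gives r₂ω₂e^{iθ₂}+r₃ω₃e^{iθ₃}=r₄ω₄e^{iθ₄}.
Eliminating the other unknown: ω₃ = r₂ω₂ sin(θ₄−θ₂) / [r₃ sin(θ₃−θ₄)].
Numerator sine = -0.11320; denominator sine = -0.98481.
Result = 0.1135·38.08·(-0.11320) / (0.4154·(-0.98481)) = +1.196 rad/s; magnitude 1.196 rad/s.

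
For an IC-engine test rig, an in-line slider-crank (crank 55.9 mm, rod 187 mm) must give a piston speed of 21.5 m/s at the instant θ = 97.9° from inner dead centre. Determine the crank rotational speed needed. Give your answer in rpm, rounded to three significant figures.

For an in-line slider-crank, |v_piston| = rω|sinθ|·[1 + r cosθ/√(L² − r² sin²θ)].
With r = 0.0559 m, L = 0.187 m, θ = 97.9°: the bracketed kinematic factor |dx/dθ| = 0.052988 m.
ω = v/|dx/dθ| = 21.5/0.052988 = 405.75 rad/s.
N = 60ω/(2π) = 3874.7 rpm.

3870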